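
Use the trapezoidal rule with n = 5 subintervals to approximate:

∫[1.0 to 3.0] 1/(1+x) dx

f(x) = 1/(1+x)
a = 1.0, b = 3.0, n = 5
h = (b - a)/n = 0.400000

Trapezoidal rule: (h/2)[f(x₀) + 2f(x₁) + 2f(x₂) + ... + f(xₙ)]

x_0 = 1.0000, f(x_0) = 0.500000, coefficient = 1
x_1 = 1.4000, f(x_1) = 0.416667, coefficient = 2
x_2 = 1.8000, f(x_2) = 0.357143, coefficient = 2
x_3 = 2.2000, f(x_3) = 0.312500, coefficient = 2
x_4 = 2.6000, f(x_4) = 0.277778, coefficient = 2
x_5 = 3.0000, f(x_5) = 0.250000, coefficient = 1

I ≈ (0.400000/2) × 3.478175 = 0.695635
Exact value: 0.693147
Error: 0.002488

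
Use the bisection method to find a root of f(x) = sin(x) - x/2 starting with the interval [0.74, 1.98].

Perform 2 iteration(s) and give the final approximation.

f(x) = sin(x) - x/2
Initial interval: [0.74, 1.98]

Iteration 1:
  c_1 = (0.740000 + 1.980000)/2 = 1.360000
  f(c_1) = f(1.360000) = 0.297865
  f(a) × f(c) ≥ 0, new interval: [1.360000, 1.980000]
Iteration 2:
  c_2 = (1.360000 + 1.980000)/2 = 1.670000
  f(c_2) = f(1.670000) = 0.160083
  f(a) × f(c) ≥ 0, new interval: [1.670000, 1.980000]

After 2 iteration(s), the approximation is c_2 = 1.670000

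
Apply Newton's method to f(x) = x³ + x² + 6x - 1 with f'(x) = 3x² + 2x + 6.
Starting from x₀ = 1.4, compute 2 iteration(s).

f(x) = x³ + x² + 6x - 1
f'(x) = 3x² + 2x + 6
x₀ = 1.4

Newton-Raphson formula: x_{n+1} = x_n - f(x_n)/f'(x_n)

Iteration 1:
  f(1.400000) = 12.104000
  f'(1.400000) = 14.680000
  x_1 = 1.400000 - 12.104000/14.680000 = 0.575477
Iteration 2:
  f(0.575477) = 2.974617
  f'(0.575477) = 8.144474
  x_2 = 0.575477 - 2.974617/8.144474 = 0.210245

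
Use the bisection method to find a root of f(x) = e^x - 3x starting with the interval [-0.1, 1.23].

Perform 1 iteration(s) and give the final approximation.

f(x) = e^x - 3x
Initial interval: [-0.1, 1.23]

Iteration 1:
  c_1 = (-0.100000 + 1.230000)/2 = 0.565000
  f(c_1) = f(0.565000) = 0.064448
  f(a) × f(c) ≥ 0, new interval: [0.565000, 1.230000]

After 1 iteration(s), the approximation is c_1 = 0.565000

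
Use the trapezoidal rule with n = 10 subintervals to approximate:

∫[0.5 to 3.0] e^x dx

f(x) = e^x
a = 0.5, b = 3.0, n = 10
h = (b - a)/n = 0.250000

Trapezoidal rule: (h/2)[f(x₀) + 2f(x₁) + 2f(x₂) + ... + f(xₙ)]

x_0 = 0.5000, f(x_0) = 1.648721, coefficient = 1
x_1 = 0.7500, f(x_1) = 2.117000, coefficient = 2
x_2 = 1.0000, f(x_2) = 2.718282, coefficient = 2
x_3 = 1.2500, f(x_3) = 3.490343, coefficient = 2
x_4 = 1.5000, f(x_4) = 4.481689, coefficient = 2
x_5 = 1.7500, f(x_5) = 5.754603, coefficient = 2
x_6 = 2.0000, f(x_6) = 7.389056, coefficient = 2
x_7 = 2.2500, f(x_7) = 9.487736, coefficient = 2
x_8 = 2.5000, f(x_8) = 12.182494, coefficient = 2
x_9 = 2.7500, f(x_9) = 15.642632, coefficient = 2
x_10 = 3.0000, f(x_10) = 20.085537, coefficient = 1

I ≈ (0.250000/2) × 148.261927 = 18.532741
Exact value: 18.436816
Error: 0.095925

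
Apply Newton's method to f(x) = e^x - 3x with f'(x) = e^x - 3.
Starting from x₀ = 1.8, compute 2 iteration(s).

f(x) = e^x - 3x
f'(x) = e^x - 3
x₀ = 1.8

Newton-Raphson formula: x_{n+1} = x_n - f(x_n)/f'(x_n)

Iteration 1:
  f(1.800000) = 0.649647
  f'(1.800000) = 3.049647
  x_1 = 1.800000 - 0.649647/3.049647 = 1.586976
Iteration 2:
  f(1.586976) = 0.128015
  f'(1.586976) = 1.888943
  x_2 = 1.586976 - 0.128015/1.888943 = 1.519206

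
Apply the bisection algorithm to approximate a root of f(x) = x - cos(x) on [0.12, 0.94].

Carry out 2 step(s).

f(x) = x - cos(x)
Initial interval: [0.12, 0.94]

Iteration 1:
  c_1 = (0.120000 + 0.940000)/2 = 0.530000
  f(c_1) = f(0.530000) = -0.332807
  f(a) × f(c) ≥ 0, new interval: [0.530000, 0.940000]
Iteration 2:
  c_2 = (0.530000 + 0.940000)/2 = 0.735000
  f(c_2) = f(0.735000) = -0.006831
  f(a) × f(c) ≥ 0, new interval: [0.735000, 0.940000]

After 2 iteration(s), the approximation is c_2 = 0.735000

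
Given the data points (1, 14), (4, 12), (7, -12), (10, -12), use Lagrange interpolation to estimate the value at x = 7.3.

Lagrange interpolation formula:
P(x) = Σ yᵢ × Lᵢ(x)
where Lᵢ(x) = Π_{j≠i} (x - xⱼ)/(xᵢ - xⱼ)

L_0(7.3) = (7.3 - 4)/(1 - 4) × (7.3 - 7)/(1 - 7) × (7.3 - 10)/(1 - 10) = 0.016500
L_1(7.3) = (7.3 - 1)/(4 - 1) × (7.3 - 7)/(4 - 7) × (7.3 - 10)/(4 - 10) = -0.094500
L_2(7.3) = (7.3 - 1)/(7 - 1) × (7.3 - 4)/(7 - 4) × (7.3 - 10)/(7 - 10) = 1.039500
L_3(7.3) = (7.3 - 1)/(10 - 1) × (7.3 - 4)/(10 - 4) × (7.3 - 7)/(10 - 7) = 0.038500

P(7.3) = 14×L_0(7.3) + 12×L_1(7.3) + (-12)×L_2(7.3) + (-12)×L_3(7.3)
P(7.3) = -13.839000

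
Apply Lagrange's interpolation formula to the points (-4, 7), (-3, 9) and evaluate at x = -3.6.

Lagrange interpolation formula:
P(x) = Σ yᵢ × Lᵢ(x)
where Lᵢ(x) = Π_{j≠i} (x - xⱼ)/(xᵢ - xⱼ)

L_0(-3.6) = (-3.6 - (-3))/(-4 - (-3)) = 0.600000
L_1(-3.6) = (-3.6 - (-4))/(-3 - (-4)) = 0.400000

P(-3.6) = 7×L_0(-3.6) + 9×L_1(-3.6)
P(-3.6) = 7.800000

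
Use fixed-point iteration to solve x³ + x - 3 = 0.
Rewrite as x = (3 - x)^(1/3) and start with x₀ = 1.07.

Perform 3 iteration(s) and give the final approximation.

Equation: x³ + x - 3 = 0
Fixed-point form: x = (3 - x)^(1/3)
x₀ = 1.07

x_1 = g(1.070000) = 1.245047
x_2 = g(1.245047) = 1.206207
x_3 = g(1.206207) = 1.215041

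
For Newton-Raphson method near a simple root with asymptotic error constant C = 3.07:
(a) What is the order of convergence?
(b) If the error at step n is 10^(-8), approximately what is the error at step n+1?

(a) Newton-Raphson has quadratic (order 2) convergence near simple roots.
    This means |e_{n+1}| ≈ C|e_n|².

(b) With |e_n| = 10^(-8) and C = 3.07:
    |e_{n+1}| ≈ 3.07 × (10^(-8))² = 3.07 × 10^(-16)

(a) 2 (quadratic); (b) |e_{n+1}| ≈ 3.070e-16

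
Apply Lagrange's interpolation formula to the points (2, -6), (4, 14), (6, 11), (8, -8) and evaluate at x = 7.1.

Lagrange interpolation formula:
P(x) = Σ yᵢ × Lᵢ(x)
where Lᵢ(x) = Π_{j≠i} (x - xⱼ)/(xᵢ - xⱼ)

L_0(7.1) = (7.1 - 4)/(2 - 4) × (7.1 - 6)/(2 - 6) × (7.1 - 8)/(2 - 8) = 0.063937
L_1(7.1) = (7.1 - 2)/(4 - 2) × (7.1 - 6)/(4 - 6) × (7.1 - 8)/(4 - 8) = -0.315562
L_2(7.1) = (7.1 - 2)/(6 - 2) × (7.1 - 4)/(6 - 4) × (7.1 - 8)/(6 - 8) = 0.889313
L_3(7.1) = (7.1 - 2)/(8 - 2) × (7.1 - 4)/(8 - 4) × (7.1 - 6)/(8 - 6) = 0.362312

P(7.1) = (-6)×L_0(7.1) + 14×L_1(7.1) + 11×L_2(7.1) + (-8)×L_3(7.1)
P(7.1) = 2.082438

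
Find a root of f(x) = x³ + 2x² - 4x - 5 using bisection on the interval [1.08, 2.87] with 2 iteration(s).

f(x) = x³ + 2x² - 4x - 5
Initial interval: [1.08, 2.87]

Iteration 1:
  c_1 = (1.080000 + 2.870000)/2 = 1.975000
  f(c_1) = f(1.975000) = 2.604984
  f(a) × f(c) < 0, new interval: [1.080000, 1.975000]
Iteration 2:
  c_2 = (1.080000 + 1.975000)/2 = 1.527500
  f(c_2) = f(1.527500) = -2.879439
  f(a) × f(c) ≥ 0, new interval: [1.527500, 1.975000]

After 2 iteration(s), the approximation is c_2 = 1.527500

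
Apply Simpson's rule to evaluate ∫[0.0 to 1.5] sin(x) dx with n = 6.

f(x) = sin(x)
a = 0.0, b = 1.5, n = 6
h = (b - a)/n = 0.250000

Simpson's rule: (h/3)[f(x₀) + 4f(x₁) + 2f(x₂) + ... + f(xₙ)]

x_0 = 0.0000, f(x_0) = 0.000000, coefficient = 1
x_1 = 0.2500, f(x_1) = 0.247404, coefficient = 4
x_2 = 0.5000, f(x_2) = 0.479426, coefficient = 2
x_3 = 0.7500, f(x_3) = 0.681639, coefficient = 4
x_4 = 1.0000, f(x_4) = 0.841471, coefficient = 2
x_5 = 1.2500, f(x_5) = 0.948985, coefficient = 4
x_6 = 1.5000, f(x_6) = 0.997495, coefficient = 1

I ≈ (0.250000/3) × 11.151397 = 0.929283
Exact value: 0.929263
Error: 0.000020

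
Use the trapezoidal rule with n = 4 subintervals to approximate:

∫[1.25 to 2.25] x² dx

f(x) = x²
a = 1.25, b = 2.25, n = 4
h = (b - a)/n = 0.250000

Trapezoidal rule: (h/2)[f(x₀) + 2f(x₁) + 2f(x₂) + ... + f(xₙ)]

x_0 = 1.2500, f(x_0) = 1.562500, coefficient = 1
x_1 = 1.5000, f(x_1) = 2.250000, coefficient = 2
x_2 = 1.7500, f(x_2) = 3.062500, coefficient = 2
x_3 = 2.0000, f(x_3) = 4.000000, coefficient = 2
x_4 = 2.2500, f(x_4) = 5.062500, coefficient = 1

I ≈ (0.250000/2) × 25.250000 = 3.156250
Exact value: 3.145833
Error: 0.010417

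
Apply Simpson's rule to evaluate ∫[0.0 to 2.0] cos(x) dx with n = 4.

f(x) = cos(x)
a = 0.0, b = 2.0, n = 4
h = (b - a)/n = 0.500000

Simpson's rule: (h/3)[f(x₀) + 4f(x₁) + 2f(x₂) + ... + f(xₙ)]

x_0 = 0.0000, f(x_0) = 1.000000, coefficient = 1
x_1 = 0.5000, f(x_1) = 0.877583, coefficient = 4
x_2 = 1.0000, f(x_2) = 0.540302, coefficient = 2
x_3 = 1.5000, f(x_3) = 0.070737, coefficient = 4
x_4 = 2.0000, f(x_4) = -0.416147, coefficient = 1

I ≈ (0.500000/3) × 5.457737 = 0.909623
Exact value: 0.909297
Error: 0.000325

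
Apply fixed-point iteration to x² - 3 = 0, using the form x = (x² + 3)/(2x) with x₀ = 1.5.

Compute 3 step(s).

Equation: x² - 3 = 0
Fixed-point form: x = (x² + 3)/(2x)
x₀ = 1.5

x_1 = g(1.500000) = 1.750000
x_2 = g(1.750000) = 1.732143
x_3 = g(1.732143) = 1.732051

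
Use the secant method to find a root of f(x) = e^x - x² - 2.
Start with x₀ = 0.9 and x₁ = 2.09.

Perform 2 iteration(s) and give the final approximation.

f(x) = e^x - x² - 2
x₀ = 0.9, x₁ = 2.09

Secant formula: x_{n+1} = x_n - f(x_n)(x_n - x_{n-1})/(f(x_n) - f(x_{n-1}))

Iteration 1:
  f(0.900000) = -0.350397
  f(2.090000) = 1.716815
  x_2 = 2.090000 - 1.716815×(2.090000 - 0.900000)/(1.716815 - (-0.350397))
       = 1.101708
Iteration 2:
  f(2.090000) = 1.716815
  f(1.101708) = -0.204459
  x_3 = 1.101708 - (-0.204459)×(1.101708 - 2.090000)/(-0.204459 - 1.716815)
       = 1.206880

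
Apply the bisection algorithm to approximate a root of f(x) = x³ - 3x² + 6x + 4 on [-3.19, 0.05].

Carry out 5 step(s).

f(x) = x³ - 3x² + 6x + 4
Initial interval: [-3.19, 0.05]

Iteration 1:
  c_1 = (-3.190000 + 0.050000)/2 = -1.570000
  f(c_1) = f(-1.570000) = -16.684593
  f(a) × f(c) ≥ 0, new interval: [-1.570000, 0.050000]
Iteration 2:
  c_2 = (-1.570000 + 0.050000)/2 = -0.760000
  f(c_2) = f(-0.760000) = -2.731776
  f(a) × f(c) ≥ 0, new interval: [-0.760000, 0.050000]
Iteration 3:
  c_3 = (-0.760000 + 0.050000)/2 = -0.355000
  f(c_3) = f(-0.355000) = 1.447186
  f(a) × f(c) < 0, new interval: [-0.760000, -0.355000]
Iteration 4:
  c_4 = (-0.760000 + (-0.355000))/2 = -0.557500
  f(c_4) = f(-0.557500) = -0.450693
  f(a) × f(c) ≥ 0, new interval: [-0.557500, -0.355000]
Iteration 5:
  c_5 = (-0.557500 + (-0.355000))/2 = -0.456250
  f(c_5) = f(-0.456250) = 0.543033
  f(a) × f(c) < 0, new interval: [-0.557500, -0.456250]

After 5 iteration(s), the approximation is c_5 = -0.456250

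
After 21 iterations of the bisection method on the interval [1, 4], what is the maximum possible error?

Bisection error bound: |error| ≤ (b-a)/2^n
|error| ≤ (4 - 1)/2^21 = 3/2^21
|error| ≤ 0.0000014305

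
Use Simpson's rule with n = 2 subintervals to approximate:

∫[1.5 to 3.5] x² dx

f(x) = x²
a = 1.5, b = 3.5, n = 2
h = (b - a)/n = 1.000000

Simpson's rule: (h/3)[f(x₀) + 4f(x₁) + 2f(x₂) + ... + f(xₙ)]

x_0 = 1.5000, f(x_0) = 2.250000, coefficient = 1
x_1 = 2.5000, f(x_1) = 6.250000, coefficient = 4
x_2 = 3.5000, f(x_2) = 12.250000, coefficient = 1

I ≈ (1.000000/3) × 39.500000 = 13.166667
Exact value: 13.166667
Error: 0.000000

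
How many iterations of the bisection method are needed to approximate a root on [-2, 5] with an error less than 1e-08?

We need (b-a)/2^n ≤ 1e-08
(5 - (-2))/2^n ≤ 1e-08
7/2^n ≤ 1e-08
2^n ≥ 700000000
n ≥ log₂(700000000) = 29.38
n ≥ 30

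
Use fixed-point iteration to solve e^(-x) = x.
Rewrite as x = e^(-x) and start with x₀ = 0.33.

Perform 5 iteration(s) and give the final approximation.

Equation: e^(-x) = x
Fixed-point form: x = e^(-x)
x₀ = 0.33

x_1 = g(0.330000) = 0.718924
x_2 = g(0.718924) = 0.487276
x_3 = g(0.487276) = 0.614297
x_4 = g(0.614297) = 0.541021
x_5 = g(0.541021) = 0.582154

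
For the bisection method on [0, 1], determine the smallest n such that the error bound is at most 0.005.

We need (b-a)/2^n ≤ 0.005
(1 - 0)/2^n ≤ 0.005
1/2^n ≤ 0.005
2^n ≥ 200
n ≥ log₂(200) = 7.64
n ≥ 8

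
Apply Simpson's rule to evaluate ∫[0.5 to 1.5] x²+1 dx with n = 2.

f(x) = x²+1
a = 0.5, b = 1.5, n = 2
h = (b - a)/n = 0.500000

Simpson's rule: (h/3)[f(x₀) + 4f(x₁) + 2f(x₂) + ... + f(xₙ)]

x_0 = 0.5000, f(x_0) = 1.250000, coefficient = 1
x_1 = 1.0000, f(x_1) = 2.000000, coefficient = 4
x_2 = 1.5000, f(x_2) = 3.250000, coefficient = 1

I ≈ (0.500000/3) × 12.500000 = 2.083333
Exact value: 2.083333
Error: 0.000000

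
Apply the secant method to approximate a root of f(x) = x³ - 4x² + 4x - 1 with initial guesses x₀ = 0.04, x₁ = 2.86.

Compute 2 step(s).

f(x) = x³ - 4x² + 4x - 1
x₀ = 0.04, x₁ = 2.86

Secant formula: x_{n+1} = x_n - f(x_n)(x_n - x_{n-1})/(f(x_n) - f(x_{n-1}))

Iteration 1:
  f(0.040000) = -0.846336
  f(2.860000) = 1.115256
  x_2 = 2.860000 - 1.115256×(2.860000 - 0.040000)/(1.115256 - (-0.846336))
       = 1.256699
Iteration 2:
  f(2.860000) = 1.115256
  f(1.256699) = -0.305679
  x_3 = 1.256699 - (-0.305679)×(1.256699 - 2.860000)/(-0.305679 - 1.115256)
       = 1.601609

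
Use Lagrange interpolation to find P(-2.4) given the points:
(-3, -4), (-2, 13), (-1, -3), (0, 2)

Lagrange interpolation formula:
P(x) = Σ yᵢ × Lᵢ(x)
where Lᵢ(x) = Π_{j≠i} (x - xⱼ)/(xᵢ - xⱼ)

L_0(-2.4) = (-2.4 - (-2))/(-3 - (-2)) × (-2.4 - (-1))/(-3 - (-1)) × (-2.4 - 0)/(-3 - 0) = 0.224000
L_1(-2.4) = (-2.4 - (-3))/(-2 - (-3)) × (-2.4 - (-1))/(-2 - (-1)) × (-2.4 - 0)/(-2 - 0) = 1.008000
L_2(-2.4) = (-2.4 - (-3))/(-1 - (-3)) × (-2.4 - (-2))/(-1 - (-2)) × (-2.4 - 0)/(-1 - 0) = -0.288000
L_3(-2.4) = (-2.4 - (-3))/(0 - (-3)) × (-2.4 - (-2))/(0 - (-2)) × (-2.4 - (-1))/(0 - (-1)) = 0.056000

P(-2.4) = (-4)×L_0(-2.4) + 13×L_1(-2.4) + (-3)×L_2(-2.4) + 2×L_3(-2.4)
P(-2.4) = 13.184000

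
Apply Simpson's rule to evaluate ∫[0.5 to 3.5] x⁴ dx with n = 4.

f(x) = x⁴
a = 0.5, b = 3.5, n = 4
h = (b - a)/n = 0.750000

Simpson's rule: (h/3)[f(x₀) + 4f(x₁) + 2f(x₂) + ... + f(xₙ)]

x_0 = 0.5000, f(x_0) = 0.062500, coefficient = 1
x_1 = 1.2500, f(x_1) = 2.441406, coefficient = 4
x_2 = 2.0000, f(x_2) = 16.000000, coefficient = 2
x_3 = 2.7500, f(x_3) = 57.191406, coefficient = 4
x_4 = 3.5000, f(x_4) = 150.062500, coefficient = 1

I ≈ (0.750000/3) × 420.656250 = 105.164062
Exact value: 105.037500
Error: 0.126562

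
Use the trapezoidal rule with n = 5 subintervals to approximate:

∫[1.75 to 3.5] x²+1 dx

f(x) = x²+1
a = 1.75, b = 3.5, n = 5
h = (b - a)/n = 0.350000

Trapezoidal rule: (h/2)[f(x₀) + 2f(x₁) + 2f(x₂) + ... + f(xₙ)]

x_0 = 1.7500, f(x_0) = 4.062500, coefficient = 1
x_1 = 2.1000, f(x_1) = 5.410000, coefficient = 2
x_2 = 2.4500, f(x_2) = 7.002500, coefficient = 2
x_3 = 2.8000, f(x_3) = 8.840000, coefficient = 2
x_4 = 3.1500, f(x_4) = 10.922500, coefficient = 2
x_5 = 3.5000, f(x_5) = 13.250000, coefficient = 1

I ≈ (0.350000/2) × 81.662500 = 14.290937
Exact value: 14.255208
Error: 0.035729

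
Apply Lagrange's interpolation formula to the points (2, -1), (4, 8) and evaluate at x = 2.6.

Lagrange interpolation formula:
P(x) = Σ yᵢ × Lᵢ(x)
where Lᵢ(x) = Π_{j≠i} (x - xⱼ)/(xᵢ - xⱼ)

L_0(2.6) = (2.6 - 4)/(2 - 4) = 0.700000
L_1(2.6) = (2.6 - 2)/(4 - 2) = 0.300000

P(2.6) = (-1)×L_0(2.6) + 8×L_1(2.6)
P(2.6) = 1.700000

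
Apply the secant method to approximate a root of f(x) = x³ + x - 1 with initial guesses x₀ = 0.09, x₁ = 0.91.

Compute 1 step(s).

f(x) = x³ + x - 1
x₀ = 0.09, x₁ = 0.91

Secant formula: x_{n+1} = x_n - f(x_n)(x_n - x_{n-1})/(f(x_n) - f(x_{n-1}))

Iteration 1:
  f(0.090000) = -0.909271
  f(0.910000) = 0.663571
  x_2 = 0.910000 - 0.663571×(0.910000 - 0.090000)/(0.663571 - (-0.909271))
       = 0.564048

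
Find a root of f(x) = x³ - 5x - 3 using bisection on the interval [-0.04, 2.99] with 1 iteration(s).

f(x) = x³ - 5x - 3
Initial interval: [-0.04, 2.99]

Iteration 1:
  c_1 = (-0.040000 + 2.990000)/2 = 1.475000
  f(c_1) = f(1.475000) = -7.165953
  f(a) × f(c) ≥ 0, new interval: [1.475000, 2.990000]

After 1 iteration(s), the approximation is c_1 = 1.475000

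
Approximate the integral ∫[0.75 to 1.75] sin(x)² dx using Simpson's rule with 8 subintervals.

f(x) = sin(x)²
a = 0.75, b = 1.75, n = 8
h = (b - a)/n = 0.125000

Simpson's rule: (h/3)[f(x₀) + 4f(x₁) + 2f(x₂) + ... + f(xₙ)]

x_0 = 0.7500, f(x_0) = 0.464631, coefficient = 1
x_1 = 0.8750, f(x_1) = 0.589123, coefficient = 4
x_2 = 1.0000, f(x_2) = 0.708073, coefficient = 2
x_3 = 1.1250, f(x_3) = 0.814087, coefficient = 4
x_4 = 1.2500, f(x_4) = 0.900572, coefficient = 2
x_5 = 1.3750, f(x_5) = 0.962151, coefficient = 4
x_6 = 1.5000, f(x_6) = 0.994996, coefficient = 2
x_7 = 1.6250, f(x_7) = 0.997065, coefficient = 4
x_8 = 1.7500, f(x_8) = 0.968228, coefficient = 1

I ≈ (0.125000/3) × 20.089846 = 0.837077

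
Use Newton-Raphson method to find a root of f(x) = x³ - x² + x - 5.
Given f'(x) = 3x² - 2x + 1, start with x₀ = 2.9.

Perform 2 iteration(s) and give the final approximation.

f(x) = x³ - x² + x - 5
f'(x) = 3x² - 2x + 1
x₀ = 2.9

Newton-Raphson formula: x_{n+1} = x_n - f(x_n)/f'(x_n)

Iteration 1:
  f(2.900000) = 13.879000
  f'(2.900000) = 20.430000
  x_1 = 2.900000 - 13.879000/20.430000 = 2.220656
Iteration 2:
  f(2.220656) = 3.240092
  f'(2.220656) = 11.352626
  x_2 = 2.220656 - 3.240092/11.352626 = 1.935251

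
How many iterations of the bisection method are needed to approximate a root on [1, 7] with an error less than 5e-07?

We need (b-a)/2^n ≤ 5e-07
(7 - 1)/2^n ≤ 5e-07
6/2^n ≤ 5e-07
2^n ≥ 12000000
n ≥ log₂(12000000) = 23.52
n ≥ 24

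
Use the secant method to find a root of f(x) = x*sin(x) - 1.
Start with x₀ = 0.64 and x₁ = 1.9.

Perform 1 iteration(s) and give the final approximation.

f(x) = x*sin(x) - 1
x₀ = 0.64, x₁ = 1.9

Secant formula: x_{n+1} = x_n - f(x_n)(x_n - x_{n-1})/(f(x_n) - f(x_{n-1}))

Iteration 1:
  f(0.640000) = -0.617795
  f(1.900000) = 0.797970
  x_2 = 1.900000 - 0.797970×(1.900000 - 0.640000)/(0.797970 - (-0.617795))
       = 1.189824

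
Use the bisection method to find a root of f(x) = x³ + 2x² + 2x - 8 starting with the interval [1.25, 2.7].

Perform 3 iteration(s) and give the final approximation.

f(x) = x³ + 2x² + 2x - 8
Initial interval: [1.25, 2.7]

Iteration 1:
  c_1 = (1.250000 + 2.700000)/2 = 1.975000
  f(c_1) = f(1.975000) = 11.454984
  f(a) × f(c) < 0, new interval: [1.250000, 1.975000]
Iteration 2:
  c_2 = (1.250000 + 1.975000)/2 = 1.612500
  f(c_2) = f(1.612500) = 4.618064
  f(a) × f(c) < 0, new interval: [1.250000, 1.612500]
Iteration 3:
  c_3 = (1.250000 + 1.612500)/2 = 1.431250
  f(c_3) = f(1.431250) = 1.891335
  f(a) × f(c) < 0, new interval: [1.250000, 1.431250]

After 3 iteration(s), the approximation is c_3 = 1.431250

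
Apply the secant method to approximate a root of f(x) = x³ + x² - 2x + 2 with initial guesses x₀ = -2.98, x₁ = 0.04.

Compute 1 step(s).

f(x) = x³ + x² - 2x + 2
x₀ = -2.98, x₁ = 0.04

Secant formula: x_{n+1} = x_n - f(x_n)(x_n - x_{n-1})/(f(x_n) - f(x_{n-1}))

Iteration 1:
  f(-2.980000) = -9.623192
  f(0.040000) = 1.921664
  x_2 = 0.040000 - 1.921664×(0.040000 - (-2.980000))/(1.921664 - (-9.623192))
       = -0.462685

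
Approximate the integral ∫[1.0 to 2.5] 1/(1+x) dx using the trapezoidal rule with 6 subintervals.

f(x) = 1/(1+x)
a = 1.0, b = 2.5, n = 6
h = (b - a)/n = 0.250000

Trapezoidal rule: (h/2)[f(x₀) + 2f(x₁) + 2f(x₂) + ... + f(xₙ)]

x_0 = 1.0000, f(x_0) = 0.500000, coefficient = 1
x_1 = 1.2500, f(x_1) = 0.444444, coefficient = 2
x_2 = 1.5000, f(x_2) = 0.400000, coefficient = 2
x_3 = 1.7500, f(x_3) = 0.363636, coefficient = 2
x_4 = 2.0000, f(x_4) = 0.333333, coefficient = 2
x_5 = 2.2500, f(x_5) = 0.307692, coefficient = 2
x_6 = 2.5000, f(x_6) = 0.285714, coefficient = 1

I ≈ (0.250000/2) × 4.483927 = 0.560491
Exact value: 0.559616
Error: 0.000875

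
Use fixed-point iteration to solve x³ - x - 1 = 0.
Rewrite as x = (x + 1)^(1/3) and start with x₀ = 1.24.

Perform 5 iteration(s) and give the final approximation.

Equation: x³ - x - 1 = 0
Fixed-point form: x = (x + 1)^(1/3)
x₀ = 1.24

x_1 = g(1.240000) = 1.308427
x_2 = g(1.308427) = 1.321616
x_3 = g(1.321616) = 1.324129
x_4 = g(1.324129) = 1.324606
x_5 = g(1.324606) = 1.324697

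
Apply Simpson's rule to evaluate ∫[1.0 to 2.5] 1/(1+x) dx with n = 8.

f(x) = 1/(1+x)
a = 1.0, b = 2.5, n = 8
h = (b - a)/n = 0.187500

Simpson's rule: (h/3)[f(x₀) + 4f(x₁) + 2f(x₂) + ... + f(xₙ)]

x_0 = 1.0000, f(x_0) = 0.500000, coefficient = 1
x_1 = 1.1875, f(x_1) = 0.457143, coefficient = 4
x_2 = 1.3750, f(x_2) = 0.421053, coefficient = 2
x_3 = 1.5625, f(x_3) = 0.390244, coefficient = 4
x_4 = 1.7500, f(x_4) = 0.363636, coefficient = 2
x_5 = 1.9375, f(x_5) = 0.340426, coefficient = 4
x_6 = 2.1250, f(x_6) = 0.320000, coefficient = 2
x_7 = 2.3125, f(x_7) = 0.301887, coefficient = 4
x_8 = 2.5000, f(x_8) = 0.285714, coefficient = 1

I ≈ (0.187500/3) × 8.953889 = 0.559618
Exact value: 0.559616
Error: 0.000002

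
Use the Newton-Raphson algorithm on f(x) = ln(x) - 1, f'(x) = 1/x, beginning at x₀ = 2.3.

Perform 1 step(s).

f(x) = ln(x) - 1
f'(x) = 1/x
x₀ = 2.3

Newton-Raphson formula: x_{n+1} = x_n - f(x_n)/f'(x_n)

Iteration 1:
  f(2.300000) = -0.167091
  f'(2.300000) = 0.434783
  x_1 = 2.300000 - (-0.167091)/0.434783 = 2.684309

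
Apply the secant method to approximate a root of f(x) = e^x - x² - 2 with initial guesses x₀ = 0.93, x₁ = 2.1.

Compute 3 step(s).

f(x) = e^x - x² - 2
x₀ = 0.93, x₁ = 2.1

Secant formula: x_{n+1} = x_n - f(x_n)(x_n - x_{n-1})/(f(x_n) - f(x_{n-1}))

Iteration 1:
  f(0.930000) = -0.330391
  f(2.100000) = 1.756170
  x_2 = 2.100000 - 1.756170×(2.100000 - 0.930000)/(1.756170 - (-0.330391))
       = 1.115260
Iteration 2:
  f(2.100000) = 1.756170
  f(1.115260) = -0.193443
  x_3 = 1.115260 - (-0.193443)×(1.115260 - 2.100000)/(-0.193443 - 1.756170)
       = 1.212968
Iteration 3:
  f(1.115260) = -0.193443
  f(1.212968) = -0.107839
  x_4 = 1.212968 - (-0.107839)×(1.212968 - 1.115260)/(-0.107839 - (-0.193443))
       = 1.336053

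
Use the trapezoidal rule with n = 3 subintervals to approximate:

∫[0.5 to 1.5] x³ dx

f(x) = x³
a = 0.5, b = 1.5, n = 3
h = (b - a)/n = 0.333333

Trapezoidal rule: (h/2)[f(x₀) + 2f(x₁) + 2f(x₂) + ... + f(xₙ)]

x_0 = 0.5000, f(x_0) = 0.125000, coefficient = 1
x_1 = 0.8333, f(x_1) = 0.578704, coefficient = 2
x_2 = 1.1667, f(x_2) = 1.587963, coefficient = 2
x_3 = 1.5000, f(x_3) = 3.375000, coefficient = 1

I ≈ (0.333333/2) × 7.833333 = 1.305556
Exact value: 1.250000
Error: 0.055556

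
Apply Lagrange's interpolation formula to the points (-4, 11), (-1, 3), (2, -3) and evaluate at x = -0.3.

Lagrange interpolation formula:
P(x) = Σ yᵢ × Lᵢ(x)
where Lᵢ(x) = Π_{j≠i} (x - xⱼ)/(xᵢ - xⱼ)

L_0(-0.3) = (-0.3 - (-1))/(-4 - (-1)) × (-0.3 - 2)/(-4 - 2) = -0.089444
L_1(-0.3) = (-0.3 - (-4))/(-1 - (-4)) × (-0.3 - 2)/(-1 - 2) = 0.945556
L_2(-0.3) = (-0.3 - (-4))/(2 - (-4)) × (-0.3 - (-1))/(2 - (-1)) = 0.143889

P(-0.3) = 11×L_0(-0.3) + 3×L_1(-0.3) + (-3)×L_2(-0.3)
P(-0.3) = 1.421111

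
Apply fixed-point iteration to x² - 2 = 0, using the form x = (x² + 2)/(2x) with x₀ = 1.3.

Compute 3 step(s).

Equation: x² - 2 = 0
Fixed-point form: x = (x² + 2)/(2x)
x₀ = 1.3

x_1 = g(1.300000) = 1.419231
x_2 = g(1.419231) = 1.414222
x_3 = g(1.414222) = 1.414214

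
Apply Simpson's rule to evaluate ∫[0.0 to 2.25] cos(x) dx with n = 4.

f(x) = cos(x)
a = 0.0, b = 2.25, n = 4
h = (b - a)/n = 0.562500

Simpson's rule: (h/3)[f(x₀) + 4f(x₁) + 2f(x₂) + ... + f(xₙ)]

x_0 = 0.0000, f(x_0) = 1.000000, coefficient = 1
x_1 = 0.5625, f(x_1) = 0.845924, coefficient = 4
x_2 = 1.1250, f(x_2) = 0.431177, coefficient = 2
x_3 = 1.6875, f(x_3) = -0.116439, coefficient = 4
x_4 = 2.2500, f(x_4) = -0.628174, coefficient = 1

I ≈ (0.562500/3) × 4.152122 = 0.778523
Exact value: 0.778073
Error: 0.000450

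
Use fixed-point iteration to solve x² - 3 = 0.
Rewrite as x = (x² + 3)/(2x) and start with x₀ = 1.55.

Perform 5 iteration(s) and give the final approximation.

Equation: x² - 3 = 0
Fixed-point form: x = (x² + 3)/(2x)
x₀ = 1.55

x_1 = g(1.550000) = 1.742742
x_2 = g(1.742742) = 1.732084
x_3 = g(1.732084) = 1.732051
x_4 = g(1.732051) = 1.732051
x_5 = g(1.732051) = 1.732051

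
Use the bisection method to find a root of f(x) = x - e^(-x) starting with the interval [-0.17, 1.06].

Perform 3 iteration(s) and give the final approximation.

f(x) = x - e^(-x)
Initial interval: [-0.17, 1.06]

Iteration 1:
  c_1 = (-0.170000 + 1.060000)/2 = 0.445000
  f(c_1) = f(0.445000) = -0.195824
  f(a) × f(c) ≥ 0, new interval: [0.445000, 1.060000]
Iteration 2:
  c_2 = (0.445000 + 1.060000)/2 = 0.752500
  f(c_2) = f(0.752500) = 0.281313
  f(a) × f(c) < 0, new interval: [0.445000, 0.752500]
Iteration 3:
  c_3 = (0.445000 + 0.752500)/2 = 0.598750
  f(c_3) = f(0.598750) = 0.049252
  f(a) × f(c) < 0, new interval: [0.445000, 0.598750]

After 3 iteration(s), the approximation is c_3 = 0.598750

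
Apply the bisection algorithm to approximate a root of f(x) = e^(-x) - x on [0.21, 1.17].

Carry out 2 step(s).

f(x) = e^(-x) - x
Initial interval: [0.21, 1.17]

Iteration 1:
  c_1 = (0.210000 + 1.170000)/2 = 0.690000
  f(c_1) = f(0.690000) = -0.188424
  f(a) × f(c) < 0, new interval: [0.210000, 0.690000]
Iteration 2:
  c_2 = (0.210000 + 0.690000)/2 = 0.450000
  f(c_2) = f(0.450000) = 0.187628
  f(a) × f(c) ≥ 0, new interval: [0.450000, 0.690000]

After 2 iteration(s), the approximation is c_2 = 0.450000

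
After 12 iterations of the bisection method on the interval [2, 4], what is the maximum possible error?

Bisection error bound: |error| ≤ (b-a)/2^n
|error| ≤ (4 - 2)/2^12 = 2/2^12
|error| ≤ 0.0004882812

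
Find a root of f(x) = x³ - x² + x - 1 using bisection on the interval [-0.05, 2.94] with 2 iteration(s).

f(x) = x³ - x² + x - 1
Initial interval: [-0.05, 2.94]

Iteration 1:
  c_1 = (-0.050000 + 2.940000)/2 = 1.445000
  f(c_1) = f(1.445000) = 1.374171
  f(a) × f(c) < 0, new interval: [-0.050000, 1.445000]
Iteration 2:
  c_2 = (-0.050000 + 1.445000)/2 = 0.697500
  f(c_2) = f(0.697500) = -0.449668
  f(a) × f(c) ≥ 0, new interval: [0.697500, 1.445000]

After 2 iteration(s), the approximation is c_2 = 0.697500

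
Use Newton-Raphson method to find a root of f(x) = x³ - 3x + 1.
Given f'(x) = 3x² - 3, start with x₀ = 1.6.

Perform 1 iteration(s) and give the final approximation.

f(x) = x³ - 3x + 1
f'(x) = 3x² - 3
x₀ = 1.6

Newton-Raphson formula: x_{n+1} = x_n - f(x_n)/f'(x_n)

Iteration 1:
  f(1.600000) = 0.296000
  f'(1.600000) = 4.680000
  x_1 = 1.600000 - 0.296000/4.680000 = 1.536752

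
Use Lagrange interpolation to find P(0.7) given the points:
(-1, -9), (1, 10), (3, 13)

Lagrange interpolation formula:
P(x) = Σ yᵢ × Lᵢ(x)
where Lᵢ(x) = Π_{j≠i} (x - xⱼ)/(xᵢ - xⱼ)

L_0(0.7) = (0.7 - 1)/(-1 - 1) × (0.7 - 3)/(-1 - 3) = 0.086250
L_1(0.7) = (0.7 - (-1))/(1 - (-1)) × (0.7 - 3)/(1 - 3) = 0.977500
L_2(0.7) = (0.7 - (-1))/(3 - (-1)) × (0.7 - 1)/(3 - 1) = -0.063750

P(0.7) = (-9)×L_0(0.7) + 10×L_1(0.7) + 13×L_2(0.7)
P(0.7) = 8.170000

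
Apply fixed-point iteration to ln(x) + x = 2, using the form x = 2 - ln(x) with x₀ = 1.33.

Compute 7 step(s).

Equation: ln(x) + x = 2
Fixed-point form: x = 2 - ln(x)
x₀ = 1.33

x_1 = g(1.330000) = 1.714821
x_2 = g(1.714821) = 1.460691
x_3 = g(1.460691) = 1.621090
x_4 = g(1.621090) = 1.516901
x_5 = g(1.516901) = 1.583330
x_6 = g(1.583330) = 1.540469
x_7 = g(1.540469) = 1.567913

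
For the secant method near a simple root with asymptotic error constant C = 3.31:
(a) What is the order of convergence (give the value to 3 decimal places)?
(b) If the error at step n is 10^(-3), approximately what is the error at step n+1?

(a) Secant method has superlinear convergence with order φ = (1+√5)/2 ≈ 1.618.
    This means |e_{n+1}| ≈ C|e_n|^1.618.

(b) With |e_n| = 10^(-3) and C = 3.31:
    |e_{n+1}| ≈ 3.31 × (10^(-3))^1.618 = 3.31 × 10^(-4.85)

(a) ≈ 1.618 (golden ratio); (b) |e_{n+1}| ≈ 4.632e-05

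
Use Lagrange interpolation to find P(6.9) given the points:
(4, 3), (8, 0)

Lagrange interpolation formula:
P(x) = Σ yᵢ × Lᵢ(x)
where Lᵢ(x) = Π_{j≠i} (x - xⱼ)/(xᵢ - xⱼ)

L_0(6.9) = (6.9 - 8)/(4 - 8) = 0.275000
L_1(6.9) = (6.9 - 4)/(8 - 4) = 0.725000

P(6.9) = 3×L_0(6.9) + 0×L_1(6.9)
P(6.9) = 0.825000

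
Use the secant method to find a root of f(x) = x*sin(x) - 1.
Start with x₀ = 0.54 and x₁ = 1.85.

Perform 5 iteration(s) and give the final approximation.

f(x) = x*sin(x) - 1
x₀ = 0.54, x₁ = 1.85

Secant formula: x_{n+1} = x_n - f(x_n)(x_n - x_{n-1})/(f(x_n) - f(x_{n-1}))

Iteration 1:
  f(0.540000) = -0.722367
  f(1.850000) = 0.778359
  x_2 = 1.850000 - 0.778359×(1.850000 - 0.540000)/(0.778359 - (-0.722367))
       = 1.170562
Iteration 2:
  f(1.850000) = 0.778359
  f(1.170562) = 0.078052
  x_3 = 1.170562 - 0.078052×(1.170562 - 1.850000)/(0.078052 - 0.778359)
       = 1.094836
Iteration 3:
  f(1.170562) = 0.078052
  f(1.094836) = -0.026852
  x_4 = 1.094836 - (-0.026852)×(1.094836 - 1.170562)/(-0.026852 - 0.078052)
       = 1.114219
Iteration 4:
  f(1.094836) = -0.026852
  f(1.114219) = 0.000086
  x_5 = 1.114219 - 0.000086×(1.114219 - 1.094836)/(0.000086 - (-0.026852))
       = 1.114157
Iteration 5:
  f(1.114219) = 0.000086
  f(1.114157) = 0.000000
  x_6 = 1.114157 - 0.000000×(1.114157 - 1.114219)/(0.000000 - 0.000086)
       = 1.114157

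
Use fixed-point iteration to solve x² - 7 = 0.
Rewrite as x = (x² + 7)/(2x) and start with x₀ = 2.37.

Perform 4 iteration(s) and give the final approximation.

Equation: x² - 7 = 0
Fixed-point form: x = (x² + 7)/(2x)
x₀ = 2.37

x_1 = g(2.370000) = 2.661793
x_2 = g(2.661793) = 2.645800
x_3 = g(2.645800) = 2.645751
x_4 = g(2.645751) = 2.645751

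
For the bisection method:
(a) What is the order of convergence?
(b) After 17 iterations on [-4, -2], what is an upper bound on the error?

(a) Bisection has linear (order 1) convergence; the error is halved each step.

(b) Error bound = (b-a)/2^n = (-2 - (-4))/2^{17}
    = 2/2^{17}

(a) 1 (linear); (b) error ≤ 1.53e-05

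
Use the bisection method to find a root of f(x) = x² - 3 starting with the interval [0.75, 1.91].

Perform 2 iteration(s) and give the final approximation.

f(x) = x² - 3
Initial interval: [0.75, 1.91]

Iteration 1:
  c_1 = (0.750000 + 1.910000)/2 = 1.330000
  f(c_1) = f(1.330000) = -1.231100
  f(a) × f(c) ≥ 0, new interval: [1.330000, 1.910000]
Iteration 2:
  c_2 = (1.330000 + 1.910000)/2 = 1.620000
  f(c_2) = f(1.620000) = -0.375600
  f(a) × f(c) ≥ 0, new interval: [1.620000, 1.910000]

After 2 iteration(s), the approximation is c_2 = 1.620000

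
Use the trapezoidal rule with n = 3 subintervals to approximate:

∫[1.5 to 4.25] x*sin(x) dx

f(x) = x*sin(x)
a = 1.5, b = 4.25, n = 3
h = (b - a)/n = 0.916667

Trapezoidal rule: (h/2)[f(x₀) + 2f(x₁) + 2f(x₂) + ... + f(xₙ)]

x_0 = 1.5000, f(x_0) = 1.496242, coefficient = 1
x_1 = 2.4167, f(x_1) = 1.602443, coefficient = 2
x_2 = 3.3333, f(x_2) = -0.635227, coefficient = 2
x_3 = 4.2500, f(x_3) = -3.803705, coefficient = 1

I ≈ (0.916667/2) × -0.373029 = -0.170971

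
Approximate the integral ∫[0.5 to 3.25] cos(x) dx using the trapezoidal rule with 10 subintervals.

f(x) = cos(x)
a = 0.5, b = 3.25, n = 10
h = (b - a)/n = 0.275000

Trapezoidal rule: (h/2)[f(x₀) + 2f(x₁) + 2f(x₂) + ... + f(xₙ)]

x_0 = 0.5000, f(x_0) = 0.877583, coefficient = 1
x_1 = 0.7750, f(x_1) = 0.714421, coefficient = 2
x_2 = 1.0500, f(x_2) = 0.497571, coefficient = 2
x_3 = 1.3250, f(x_3) = 0.243329, coefficient = 2
x_4 = 1.6000, f(x_4) = -0.029200, coefficient = 2
x_5 = 1.8750, f(x_5) = -0.299534, coefficient = 2
x_6 = 2.1500, f(x_6) = -0.547358, coefficient = 2
x_7 = 2.4250, f(x_7) = -0.754048, coefficient = 2
x_8 = 2.7000, f(x_8) = -0.904072, coefficient = 2
x_9 = 2.9750, f(x_9) = -0.986156, coefficient = 2
x_10 = 3.2500, f(x_10) = -0.994130, coefficient = 1

I ≈ (0.275000/2) × -4.246638 = -0.583913
Exact value: -0.587621
Error: 0.003708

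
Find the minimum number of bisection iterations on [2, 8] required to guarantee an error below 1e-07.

We need (b-a)/2^n ≤ 1e-07
(8 - 2)/2^n ≤ 1e-07
6/2^n ≤ 1e-07
2^n ≥ 60000000
n ≥ log₂(60000000) = 25.84
n ≥ 26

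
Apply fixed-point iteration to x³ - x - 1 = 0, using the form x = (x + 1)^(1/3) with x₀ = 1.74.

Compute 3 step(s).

Equation: x³ - x - 1 = 0
Fixed-point form: x = (x + 1)^(1/3)
x₀ = 1.74

x_1 = g(1.740000) = 1.399319
x_2 = g(1.399319) = 1.338739
x_3 = g(1.338739) = 1.327376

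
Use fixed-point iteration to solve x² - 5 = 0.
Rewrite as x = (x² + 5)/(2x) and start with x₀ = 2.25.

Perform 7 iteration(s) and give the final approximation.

Equation: x² - 5 = 0
Fixed-point form: x = (x² + 5)/(2x)
x₀ = 2.25

x_1 = g(2.250000) = 2.236111
x_2 = g(2.236111) = 2.236068
x_3 = g(2.236068) = 2.236068
x_4 = g(2.236068) = 2.236068
x_5 = g(2.236068) = 2.236068
x_6 = g(2.236068) = 2.236068
x_7 = g(2.236068) = 2.236068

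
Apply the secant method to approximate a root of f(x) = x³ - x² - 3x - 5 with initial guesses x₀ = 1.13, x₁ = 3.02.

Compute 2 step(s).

f(x) = x³ - x² - 3x - 5
x₀ = 1.13, x₁ = 3.02

Secant formula: x_{n+1} = x_n - f(x_n)(x_n - x_{n-1})/(f(x_n) - f(x_{n-1}))

Iteration 1:
  f(1.130000) = -8.224003
  f(3.020000) = 4.363208
  x_2 = 3.020000 - 4.363208×(3.020000 - 1.130000)/(4.363208 - (-8.224003))
       = 2.364854
Iteration 2:
  f(3.020000) = 4.363208
  f(2.364854) = -4.461571
  x_3 = 2.364854 - (-4.461571)×(2.364854 - 3.020000)/(-4.461571 - 4.363208)
       = 2.696078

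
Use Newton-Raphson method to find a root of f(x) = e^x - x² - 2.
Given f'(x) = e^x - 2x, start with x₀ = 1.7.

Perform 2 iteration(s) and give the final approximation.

f(x) = e^x - x² - 2
f'(x) = e^x - 2x
x₀ = 1.7

Newton-Raphson formula: x_{n+1} = x_n - f(x_n)/f'(x_n)

Iteration 1:
  f(1.700000) = 0.583947
  f'(1.700000) = 2.073947
  x_1 = 1.700000 - 0.583947/2.073947 = 1.418437
Iteration 2:
  f(1.418437) = 0.118695
  f'(1.418437) = 1.293785
  x_2 = 1.418437 - 0.118695/1.293785 = 1.326694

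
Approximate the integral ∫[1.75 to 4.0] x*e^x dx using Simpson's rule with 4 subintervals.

f(x) = x*e^x
a = 1.75, b = 4.0, n = 4
h = (b - a)/n = 0.562500

Simpson's rule: (h/3)[f(x₀) + 4f(x₁) + 2f(x₂) + ... + f(xₙ)]

x_0 = 1.7500, f(x_0) = 10.070555, coefficient = 1
x_1 = 2.3125, f(x_1) = 23.355423, coefficient = 4
x_2 = 2.8750, f(x_2) = 50.960594, coefficient = 2
x_3 = 3.4375, f(x_3) = 106.937491, coefficient = 4
x_4 = 4.0000, f(x_4) = 218.392600, coefficient = 1

I ≈ (0.562500/3) × 851.555996 = 159.666749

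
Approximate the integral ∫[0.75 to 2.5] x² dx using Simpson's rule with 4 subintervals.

f(x) = x²
a = 0.75, b = 2.5, n = 4
h = (b - a)/n = 0.437500

Simpson's rule: (h/3)[f(x₀) + 4f(x₁) + 2f(x₂) + ... + f(xₙ)]

x_0 = 0.7500, f(x_0) = 0.562500, coefficient = 1
x_1 = 1.1875, f(x_1) = 1.410156, coefficient = 4
x_2 = 1.6250, f(x_2) = 2.640625, coefficient = 2
x_3 = 2.0625, f(x_3) = 4.253906, coefficient = 4
x_4 = 2.5000, f(x_4) = 6.250000, coefficient = 1

I ≈ (0.437500/3) × 34.750000 = 5.067708
Exact value: 5.067708
Error: 0.000000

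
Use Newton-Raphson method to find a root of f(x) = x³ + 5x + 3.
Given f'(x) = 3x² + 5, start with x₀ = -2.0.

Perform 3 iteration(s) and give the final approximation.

f(x) = x³ + 5x + 3
f'(x) = 3x² + 5
x₀ = -2.0

Newton-Raphson formula: x_{n+1} = x_n - f(x_n)/f'(x_n)

Iteration 1:
  f(-2.000000) = -15.000000
  f'(-2.000000) = 17.000000
  x_1 = -2.000000 - (-15.000000)/17.000000 = -1.117647
Iteration 2:
  f(-1.117647) = -3.984327
  f'(-1.117647) = 8.747405
  x_2 = -1.117647 - (-3.984327)/8.747405 = -0.662160
Iteration 3:
  f(-0.662160) = -0.601130
  f'(-0.662160) = 6.315369
  x_3 = -0.662160 - (-0.601130)/6.315369 = -0.566975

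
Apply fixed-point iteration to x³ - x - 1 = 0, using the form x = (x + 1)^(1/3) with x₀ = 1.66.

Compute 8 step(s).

Equation: x³ - x - 1 = 0
Fixed-point form: x = (x + 1)^(1/3)
x₀ = 1.66

x_1 = g(1.660000) = 1.385566
x_2 = g(1.385566) = 1.336176
x_3 = g(1.336176) = 1.326891
x_4 = g(1.326891) = 1.325131
x_5 = g(1.325131) = 1.324796
x_6 = g(1.324796) = 1.324733
x_7 = g(1.324733) = 1.324721
x_8 = g(1.324721) = 1.324718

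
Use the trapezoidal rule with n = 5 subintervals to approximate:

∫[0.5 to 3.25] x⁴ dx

f(x) = x⁴
a = 0.5, b = 3.25, n = 5
h = (b - a)/n = 0.550000

Trapezoidal rule: (h/2)[f(x₀) + 2f(x₁) + 2f(x₂) + ... + f(xₙ)]

x_0 = 0.5000, f(x_0) = 0.062500, coefficient = 1
x_1 = 1.0500, f(x_1) = 1.215506, coefficient = 2
x_2 = 1.6000, f(x_2) = 6.553600, coefficient = 2
x_3 = 2.1500, f(x_3) = 21.367506, coefficient = 2
x_4 = 2.7000, f(x_4) = 53.144100, coefficient = 2
x_5 = 3.2500, f(x_5) = 111.566406, coefficient = 1

I ≈ (0.550000/2) × 276.190331 = 75.952341
Exact value: 72.511914
Error: 3.440427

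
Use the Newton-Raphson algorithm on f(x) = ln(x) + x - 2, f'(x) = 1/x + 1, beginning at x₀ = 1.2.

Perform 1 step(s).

f(x) = ln(x) + x - 2
f'(x) = 1/x + 1
x₀ = 1.2

Newton-Raphson formula: x_{n+1} = x_n - f(x_n)/f'(x_n)

Iteration 1:
  f(1.200000) = -0.617678
  f'(1.200000) = 1.833333
  x_1 = 1.200000 - (-0.617678)/1.833333 = 1.536916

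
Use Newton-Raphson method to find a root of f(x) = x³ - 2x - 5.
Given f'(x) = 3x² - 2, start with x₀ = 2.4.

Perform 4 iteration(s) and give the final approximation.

f(x) = x³ - 2x - 5
f'(x) = 3x² - 2
x₀ = 2.4

Newton-Raphson formula: x_{n+1} = x_n - f(x_n)/f'(x_n)

Iteration 1:
  f(2.400000) = 4.024000
  f'(2.400000) = 15.280000
  x_1 = 2.400000 - 4.024000/15.280000 = 2.136649
Iteration 2:
  f(2.136649) = 0.481082
  f'(2.136649) = 11.695810
  x_2 = 2.136649 - 0.481082/11.695810 = 2.095516
Iteration 3:
  f(2.095516) = 0.010775
  f'(2.095516) = 11.173567
  x_3 = 2.095516 - 0.010775/11.173567 = 2.094552
Iteration 4:
  f(2.094552) = 0.000006
  f'(2.094552) = 11.161444
  x_4 = 2.094552 - 0.000006/11.161444 = 2.094551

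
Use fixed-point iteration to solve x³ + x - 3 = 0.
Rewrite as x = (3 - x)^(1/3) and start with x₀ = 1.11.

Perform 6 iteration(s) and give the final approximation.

Equation: x³ + x - 3 = 0
Fixed-point form: x = (3 - x)^(1/3)
x₀ = 1.11

x_1 = g(1.110000) = 1.236386
x_2 = g(1.236386) = 1.208188
x_3 = g(1.208188) = 1.214593
x_4 = g(1.214593) = 1.213144
x_5 = g(1.213144) = 1.213472
x_6 = g(1.213472) = 1.213398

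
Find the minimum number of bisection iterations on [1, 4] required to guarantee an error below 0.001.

We need (b-a)/2^n ≤ 0.001
(4 - 1)/2^n ≤ 0.001
3/2^n ≤ 0.001
2^n ≥ 3000
n ≥ log₂(3000) = 11.55
n ≥ 12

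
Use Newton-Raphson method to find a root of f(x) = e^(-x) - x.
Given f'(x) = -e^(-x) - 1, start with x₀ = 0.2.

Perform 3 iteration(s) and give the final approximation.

f(x) = e^(-x) - x
f'(x) = -e^(-x) - 1
x₀ = 0.2

Newton-Raphson formula: x_{n+1} = x_n - f(x_n)/f'(x_n)

Iteration 1:
  f(0.200000) = 0.618731
  f'(0.200000) = -1.818731
  x_1 = 0.200000 - 0.618731/(-1.818731) = 0.540199
Iteration 2:
  f(0.540199) = 0.042433
  f'(0.540199) = -1.582632
  x_2 = 0.540199 - 0.042433/(-1.582632) = 0.567011
Iteration 3:
  f(0.567011) = 0.000208
  f'(0.567011) = -1.567218
  x_3 = 0.567011 - 0.000208/(-1.567218) = 0.567143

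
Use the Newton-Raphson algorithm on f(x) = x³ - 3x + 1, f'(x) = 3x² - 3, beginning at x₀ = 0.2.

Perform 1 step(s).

f(x) = x³ - 3x + 1
f'(x) = 3x² - 3
x₀ = 0.2

Newton-Raphson formula: x_{n+1} = x_n - f(x_n)/f'(x_n)

Iteration 1:
  f(0.200000) = 0.408000
  f'(0.200000) = -2.880000
  x_1 = 0.200000 - 0.408000/(-2.880000) = 0.341667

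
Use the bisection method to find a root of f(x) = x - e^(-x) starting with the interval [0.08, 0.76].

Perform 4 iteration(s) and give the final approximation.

f(x) = x - e^(-x)
Initial interval: [0.08, 0.76]

Iteration 1:
  c_1 = (0.080000 + 0.760000)/2 = 0.420000
  f(c_1) = f(0.420000) = -0.237047
  f(a) × f(c) ≥ 0, new interval: [0.420000, 0.760000]
Iteration 2:
  c_2 = (0.420000 + 0.760000)/2 = 0.590000
  f(c_2) = f(0.590000) = 0.035673
  f(a) × f(c) < 0, new interval: [0.420000, 0.590000]
Iteration 3:
  c_3 = (0.420000 + 0.590000)/2 = 0.505000
  f(c_3) = f(0.505000) = -0.098506
  f(a) × f(c) ≥ 0, new interval: [0.505000, 0.590000]
Iteration 4:
  c_4 = (0.505000 + 0.590000)/2 = 0.547500
  f(c_4) = f(0.547500) = -0.030894
  f(a) × f(c) ≥ 0, new interval: [0.547500, 0.590000]

After 4 iteration(s), the approximation is c_4 = 0.547500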